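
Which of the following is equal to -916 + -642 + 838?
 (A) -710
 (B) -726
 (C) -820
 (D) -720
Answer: D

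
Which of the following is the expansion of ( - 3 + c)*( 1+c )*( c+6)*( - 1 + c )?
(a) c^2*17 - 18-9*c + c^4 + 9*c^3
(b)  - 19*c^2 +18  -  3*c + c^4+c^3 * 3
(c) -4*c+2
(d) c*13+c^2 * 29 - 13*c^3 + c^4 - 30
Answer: b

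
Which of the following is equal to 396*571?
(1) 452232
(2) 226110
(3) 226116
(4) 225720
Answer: 3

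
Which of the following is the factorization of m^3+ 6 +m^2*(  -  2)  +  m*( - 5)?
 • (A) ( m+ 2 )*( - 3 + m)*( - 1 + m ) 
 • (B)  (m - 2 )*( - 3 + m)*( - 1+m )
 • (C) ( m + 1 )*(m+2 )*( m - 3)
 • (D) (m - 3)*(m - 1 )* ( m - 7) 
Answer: A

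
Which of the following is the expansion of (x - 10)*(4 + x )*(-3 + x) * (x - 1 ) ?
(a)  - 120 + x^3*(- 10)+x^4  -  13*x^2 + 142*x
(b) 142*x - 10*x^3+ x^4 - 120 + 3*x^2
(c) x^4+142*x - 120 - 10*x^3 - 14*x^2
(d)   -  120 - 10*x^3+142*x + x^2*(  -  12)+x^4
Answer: a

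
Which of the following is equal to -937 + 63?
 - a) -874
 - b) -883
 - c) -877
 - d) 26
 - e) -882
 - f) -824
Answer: a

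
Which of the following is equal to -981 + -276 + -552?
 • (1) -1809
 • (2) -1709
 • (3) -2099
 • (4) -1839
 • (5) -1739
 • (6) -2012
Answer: 1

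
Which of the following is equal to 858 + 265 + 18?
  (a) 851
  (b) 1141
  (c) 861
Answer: b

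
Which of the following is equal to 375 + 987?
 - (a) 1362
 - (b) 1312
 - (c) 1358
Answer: a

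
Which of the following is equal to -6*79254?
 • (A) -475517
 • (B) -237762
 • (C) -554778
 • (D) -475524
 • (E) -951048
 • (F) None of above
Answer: D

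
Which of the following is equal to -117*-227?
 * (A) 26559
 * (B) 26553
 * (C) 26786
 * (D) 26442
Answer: A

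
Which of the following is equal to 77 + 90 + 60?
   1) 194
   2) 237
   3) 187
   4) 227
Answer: 4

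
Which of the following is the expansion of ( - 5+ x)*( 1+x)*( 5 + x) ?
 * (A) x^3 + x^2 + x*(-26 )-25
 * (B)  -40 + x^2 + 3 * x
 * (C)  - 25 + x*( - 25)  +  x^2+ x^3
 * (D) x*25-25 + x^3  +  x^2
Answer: C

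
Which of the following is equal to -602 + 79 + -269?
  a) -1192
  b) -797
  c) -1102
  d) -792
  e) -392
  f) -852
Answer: d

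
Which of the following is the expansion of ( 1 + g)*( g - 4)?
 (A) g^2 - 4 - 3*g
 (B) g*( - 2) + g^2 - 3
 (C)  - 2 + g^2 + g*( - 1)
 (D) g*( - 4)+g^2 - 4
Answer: A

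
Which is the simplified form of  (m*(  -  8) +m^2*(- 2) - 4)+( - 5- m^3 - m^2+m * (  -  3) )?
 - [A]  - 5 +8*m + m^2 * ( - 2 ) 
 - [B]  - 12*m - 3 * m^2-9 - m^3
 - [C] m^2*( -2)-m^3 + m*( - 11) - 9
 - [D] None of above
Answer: D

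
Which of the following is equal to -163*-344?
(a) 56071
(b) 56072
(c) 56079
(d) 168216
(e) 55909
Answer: b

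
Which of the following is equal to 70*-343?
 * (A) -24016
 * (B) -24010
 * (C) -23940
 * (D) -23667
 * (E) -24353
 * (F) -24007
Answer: B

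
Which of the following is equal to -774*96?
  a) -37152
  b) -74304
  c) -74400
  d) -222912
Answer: b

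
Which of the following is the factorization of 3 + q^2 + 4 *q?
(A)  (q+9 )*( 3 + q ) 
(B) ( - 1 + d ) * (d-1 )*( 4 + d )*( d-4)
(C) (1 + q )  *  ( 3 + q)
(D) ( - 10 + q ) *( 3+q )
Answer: C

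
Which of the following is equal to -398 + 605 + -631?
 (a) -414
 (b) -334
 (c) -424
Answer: c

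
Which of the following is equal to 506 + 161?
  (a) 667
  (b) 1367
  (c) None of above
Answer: a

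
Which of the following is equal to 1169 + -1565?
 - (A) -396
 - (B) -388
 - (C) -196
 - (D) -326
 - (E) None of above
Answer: A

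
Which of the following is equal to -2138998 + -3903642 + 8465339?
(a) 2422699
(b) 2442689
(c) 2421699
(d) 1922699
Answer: a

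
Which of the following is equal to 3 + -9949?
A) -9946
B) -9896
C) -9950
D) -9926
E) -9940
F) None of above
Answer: A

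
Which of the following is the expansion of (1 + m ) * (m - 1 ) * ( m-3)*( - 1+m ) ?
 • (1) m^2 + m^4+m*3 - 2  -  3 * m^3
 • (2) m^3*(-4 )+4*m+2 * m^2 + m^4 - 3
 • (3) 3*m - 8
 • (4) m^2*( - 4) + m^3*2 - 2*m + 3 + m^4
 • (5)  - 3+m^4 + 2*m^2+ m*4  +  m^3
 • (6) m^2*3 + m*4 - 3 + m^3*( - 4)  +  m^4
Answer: 2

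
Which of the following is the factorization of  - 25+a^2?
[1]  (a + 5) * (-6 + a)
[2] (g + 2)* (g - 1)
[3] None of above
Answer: 3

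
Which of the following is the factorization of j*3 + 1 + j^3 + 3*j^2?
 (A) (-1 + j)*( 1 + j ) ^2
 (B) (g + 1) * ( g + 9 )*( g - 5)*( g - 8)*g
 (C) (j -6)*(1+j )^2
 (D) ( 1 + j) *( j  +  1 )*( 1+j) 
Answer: D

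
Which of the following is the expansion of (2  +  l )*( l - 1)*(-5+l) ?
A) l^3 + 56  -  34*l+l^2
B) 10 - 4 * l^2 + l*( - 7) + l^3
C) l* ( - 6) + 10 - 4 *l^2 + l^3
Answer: B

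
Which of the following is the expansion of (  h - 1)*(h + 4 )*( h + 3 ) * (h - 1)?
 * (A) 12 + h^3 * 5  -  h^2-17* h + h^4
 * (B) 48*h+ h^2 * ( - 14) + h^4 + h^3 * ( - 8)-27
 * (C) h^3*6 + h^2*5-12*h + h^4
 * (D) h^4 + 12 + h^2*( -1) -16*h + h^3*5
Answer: A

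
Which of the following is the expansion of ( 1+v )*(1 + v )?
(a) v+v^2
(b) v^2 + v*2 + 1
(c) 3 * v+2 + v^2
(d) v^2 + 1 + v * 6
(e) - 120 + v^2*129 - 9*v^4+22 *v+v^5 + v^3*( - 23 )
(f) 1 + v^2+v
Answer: b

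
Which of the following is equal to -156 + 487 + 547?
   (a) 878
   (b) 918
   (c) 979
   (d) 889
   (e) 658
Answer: a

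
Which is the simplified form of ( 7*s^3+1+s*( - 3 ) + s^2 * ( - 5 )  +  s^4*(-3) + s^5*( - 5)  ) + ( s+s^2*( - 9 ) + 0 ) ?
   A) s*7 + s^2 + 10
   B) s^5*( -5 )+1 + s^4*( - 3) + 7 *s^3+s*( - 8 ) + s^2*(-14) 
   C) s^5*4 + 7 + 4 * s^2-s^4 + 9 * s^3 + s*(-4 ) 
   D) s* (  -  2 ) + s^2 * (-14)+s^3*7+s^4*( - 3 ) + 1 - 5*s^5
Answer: D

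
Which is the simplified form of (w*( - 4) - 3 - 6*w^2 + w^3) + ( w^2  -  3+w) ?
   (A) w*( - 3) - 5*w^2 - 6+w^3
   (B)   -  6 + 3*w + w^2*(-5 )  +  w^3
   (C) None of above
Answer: A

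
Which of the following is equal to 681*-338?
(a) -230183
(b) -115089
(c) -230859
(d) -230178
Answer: d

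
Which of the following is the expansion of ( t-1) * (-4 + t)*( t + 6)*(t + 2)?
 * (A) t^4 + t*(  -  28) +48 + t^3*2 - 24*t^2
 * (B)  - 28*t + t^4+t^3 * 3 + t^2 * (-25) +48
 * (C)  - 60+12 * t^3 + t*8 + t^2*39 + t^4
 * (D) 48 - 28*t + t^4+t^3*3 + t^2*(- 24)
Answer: D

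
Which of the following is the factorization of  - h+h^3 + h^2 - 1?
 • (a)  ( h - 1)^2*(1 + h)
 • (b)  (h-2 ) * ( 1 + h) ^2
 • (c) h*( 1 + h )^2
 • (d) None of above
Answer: d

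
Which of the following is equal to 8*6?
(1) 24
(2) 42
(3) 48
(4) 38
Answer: 3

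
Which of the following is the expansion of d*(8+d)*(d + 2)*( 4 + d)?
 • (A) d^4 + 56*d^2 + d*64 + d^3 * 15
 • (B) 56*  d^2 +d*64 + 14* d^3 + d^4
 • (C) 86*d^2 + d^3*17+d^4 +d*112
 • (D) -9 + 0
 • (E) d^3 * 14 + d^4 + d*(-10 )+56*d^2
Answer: B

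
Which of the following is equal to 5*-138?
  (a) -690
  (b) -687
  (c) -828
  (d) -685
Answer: a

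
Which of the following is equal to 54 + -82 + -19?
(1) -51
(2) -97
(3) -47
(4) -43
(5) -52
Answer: 3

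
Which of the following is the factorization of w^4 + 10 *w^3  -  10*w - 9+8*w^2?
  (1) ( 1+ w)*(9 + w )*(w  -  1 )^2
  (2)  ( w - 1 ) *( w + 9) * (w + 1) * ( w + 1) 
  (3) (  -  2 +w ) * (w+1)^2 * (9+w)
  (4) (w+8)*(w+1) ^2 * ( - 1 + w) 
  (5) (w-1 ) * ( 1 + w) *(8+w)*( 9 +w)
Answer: 2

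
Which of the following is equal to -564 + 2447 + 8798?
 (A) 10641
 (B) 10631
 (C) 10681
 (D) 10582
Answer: C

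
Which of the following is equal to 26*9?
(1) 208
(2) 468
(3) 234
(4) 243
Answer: 3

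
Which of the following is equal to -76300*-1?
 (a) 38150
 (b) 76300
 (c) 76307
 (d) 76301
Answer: b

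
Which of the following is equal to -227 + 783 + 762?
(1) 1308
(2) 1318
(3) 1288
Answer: 2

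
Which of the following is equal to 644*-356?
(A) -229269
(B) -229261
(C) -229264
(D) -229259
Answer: C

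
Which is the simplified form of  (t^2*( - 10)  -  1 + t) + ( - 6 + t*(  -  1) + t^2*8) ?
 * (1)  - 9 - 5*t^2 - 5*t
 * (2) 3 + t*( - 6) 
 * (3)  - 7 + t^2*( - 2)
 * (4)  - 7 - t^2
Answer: 3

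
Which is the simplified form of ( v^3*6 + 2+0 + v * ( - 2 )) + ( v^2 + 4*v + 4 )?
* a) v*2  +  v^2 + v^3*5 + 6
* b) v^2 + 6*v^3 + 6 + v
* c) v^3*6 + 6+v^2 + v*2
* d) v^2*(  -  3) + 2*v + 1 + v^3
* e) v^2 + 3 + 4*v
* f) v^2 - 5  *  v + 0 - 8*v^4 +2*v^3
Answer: c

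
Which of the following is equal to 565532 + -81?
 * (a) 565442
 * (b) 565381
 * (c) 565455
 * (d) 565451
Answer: d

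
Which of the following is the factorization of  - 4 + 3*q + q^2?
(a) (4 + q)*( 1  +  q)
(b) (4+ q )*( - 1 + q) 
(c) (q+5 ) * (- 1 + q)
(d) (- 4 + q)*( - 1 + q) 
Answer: b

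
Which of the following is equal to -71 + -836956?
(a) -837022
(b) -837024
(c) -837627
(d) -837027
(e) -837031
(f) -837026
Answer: d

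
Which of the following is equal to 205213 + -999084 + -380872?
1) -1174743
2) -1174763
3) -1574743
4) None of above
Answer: 1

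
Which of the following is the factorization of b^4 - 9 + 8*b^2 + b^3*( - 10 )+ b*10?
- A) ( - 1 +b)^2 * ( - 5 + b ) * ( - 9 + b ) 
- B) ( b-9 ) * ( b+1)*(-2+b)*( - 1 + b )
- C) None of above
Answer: C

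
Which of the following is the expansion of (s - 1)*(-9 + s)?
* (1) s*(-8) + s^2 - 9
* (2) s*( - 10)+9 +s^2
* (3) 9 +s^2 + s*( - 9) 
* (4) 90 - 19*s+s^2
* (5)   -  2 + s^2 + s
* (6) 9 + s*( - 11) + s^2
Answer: 2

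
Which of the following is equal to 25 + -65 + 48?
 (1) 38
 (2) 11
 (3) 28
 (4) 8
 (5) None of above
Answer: 4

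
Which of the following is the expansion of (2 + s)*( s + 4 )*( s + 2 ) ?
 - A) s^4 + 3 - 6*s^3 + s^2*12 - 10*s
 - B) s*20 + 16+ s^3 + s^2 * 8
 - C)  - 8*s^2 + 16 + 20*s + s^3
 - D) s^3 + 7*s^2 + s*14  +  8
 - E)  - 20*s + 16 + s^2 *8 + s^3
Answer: B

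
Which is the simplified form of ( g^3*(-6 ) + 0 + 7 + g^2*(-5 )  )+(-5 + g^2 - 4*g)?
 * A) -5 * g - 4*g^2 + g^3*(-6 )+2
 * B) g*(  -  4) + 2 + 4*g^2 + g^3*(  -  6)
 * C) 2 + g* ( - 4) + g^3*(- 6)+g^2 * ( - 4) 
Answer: C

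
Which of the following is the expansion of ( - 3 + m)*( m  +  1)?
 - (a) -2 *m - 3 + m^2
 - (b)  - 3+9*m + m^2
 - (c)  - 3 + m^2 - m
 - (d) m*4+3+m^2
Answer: a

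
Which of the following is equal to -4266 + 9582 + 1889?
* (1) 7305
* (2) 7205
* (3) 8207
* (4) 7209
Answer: 2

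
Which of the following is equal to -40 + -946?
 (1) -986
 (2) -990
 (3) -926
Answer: 1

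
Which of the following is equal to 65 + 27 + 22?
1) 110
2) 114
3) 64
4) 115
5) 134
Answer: 2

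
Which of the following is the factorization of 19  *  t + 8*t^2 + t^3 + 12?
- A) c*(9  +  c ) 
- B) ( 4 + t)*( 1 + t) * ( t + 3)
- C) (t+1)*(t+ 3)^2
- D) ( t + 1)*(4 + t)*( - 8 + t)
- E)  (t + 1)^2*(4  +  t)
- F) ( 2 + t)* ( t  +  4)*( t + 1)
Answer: B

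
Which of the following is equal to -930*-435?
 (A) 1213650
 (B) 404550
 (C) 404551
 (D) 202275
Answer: B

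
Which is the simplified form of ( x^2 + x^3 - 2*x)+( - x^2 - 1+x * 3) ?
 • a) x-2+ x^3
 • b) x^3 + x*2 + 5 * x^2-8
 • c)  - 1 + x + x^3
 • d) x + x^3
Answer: c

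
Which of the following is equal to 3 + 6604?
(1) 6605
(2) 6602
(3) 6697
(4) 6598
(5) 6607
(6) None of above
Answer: 5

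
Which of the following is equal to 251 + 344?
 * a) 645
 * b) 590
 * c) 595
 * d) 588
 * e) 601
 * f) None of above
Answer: c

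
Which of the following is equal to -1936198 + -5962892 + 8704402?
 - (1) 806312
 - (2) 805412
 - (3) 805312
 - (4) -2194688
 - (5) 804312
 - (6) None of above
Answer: 3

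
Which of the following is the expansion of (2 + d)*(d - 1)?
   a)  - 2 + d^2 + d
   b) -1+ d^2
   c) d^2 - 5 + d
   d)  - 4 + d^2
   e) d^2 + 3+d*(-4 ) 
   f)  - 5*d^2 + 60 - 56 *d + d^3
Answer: a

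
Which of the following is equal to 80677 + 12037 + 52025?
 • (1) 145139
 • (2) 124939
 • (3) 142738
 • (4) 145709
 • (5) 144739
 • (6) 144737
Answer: 5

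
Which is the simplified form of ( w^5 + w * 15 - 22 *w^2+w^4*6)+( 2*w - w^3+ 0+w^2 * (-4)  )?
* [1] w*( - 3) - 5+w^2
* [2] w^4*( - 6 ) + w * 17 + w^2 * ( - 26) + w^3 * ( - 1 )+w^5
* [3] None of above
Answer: 3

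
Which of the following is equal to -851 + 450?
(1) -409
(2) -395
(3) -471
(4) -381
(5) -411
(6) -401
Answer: 6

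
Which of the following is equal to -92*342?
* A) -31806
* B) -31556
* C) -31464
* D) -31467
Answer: C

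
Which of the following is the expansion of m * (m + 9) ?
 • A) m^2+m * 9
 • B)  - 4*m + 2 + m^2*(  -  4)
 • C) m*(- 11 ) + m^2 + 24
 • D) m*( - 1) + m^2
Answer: A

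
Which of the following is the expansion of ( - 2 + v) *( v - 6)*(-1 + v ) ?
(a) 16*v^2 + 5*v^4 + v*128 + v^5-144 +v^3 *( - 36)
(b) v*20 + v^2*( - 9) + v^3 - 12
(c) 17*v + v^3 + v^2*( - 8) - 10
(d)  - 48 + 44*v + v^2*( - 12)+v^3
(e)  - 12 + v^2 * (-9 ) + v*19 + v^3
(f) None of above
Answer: b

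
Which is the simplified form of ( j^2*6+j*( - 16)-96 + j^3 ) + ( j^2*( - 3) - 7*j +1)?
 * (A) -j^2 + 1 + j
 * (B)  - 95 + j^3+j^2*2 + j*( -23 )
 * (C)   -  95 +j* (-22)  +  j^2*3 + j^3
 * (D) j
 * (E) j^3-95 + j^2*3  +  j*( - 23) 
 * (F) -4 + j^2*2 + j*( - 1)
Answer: E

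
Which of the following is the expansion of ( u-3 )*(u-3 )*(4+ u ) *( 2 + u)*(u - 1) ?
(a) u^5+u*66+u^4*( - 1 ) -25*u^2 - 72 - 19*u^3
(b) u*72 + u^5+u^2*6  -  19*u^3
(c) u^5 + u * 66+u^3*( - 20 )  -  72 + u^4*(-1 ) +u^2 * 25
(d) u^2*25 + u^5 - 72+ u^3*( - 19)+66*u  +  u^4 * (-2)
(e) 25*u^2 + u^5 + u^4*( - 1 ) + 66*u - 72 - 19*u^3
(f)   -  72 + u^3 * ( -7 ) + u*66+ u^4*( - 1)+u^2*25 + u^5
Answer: e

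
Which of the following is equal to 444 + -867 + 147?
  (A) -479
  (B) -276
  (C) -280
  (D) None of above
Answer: B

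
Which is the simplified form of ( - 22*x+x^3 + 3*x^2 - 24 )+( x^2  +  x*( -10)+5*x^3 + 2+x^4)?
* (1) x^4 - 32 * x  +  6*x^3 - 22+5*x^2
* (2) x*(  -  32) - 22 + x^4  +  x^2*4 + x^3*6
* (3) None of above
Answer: 2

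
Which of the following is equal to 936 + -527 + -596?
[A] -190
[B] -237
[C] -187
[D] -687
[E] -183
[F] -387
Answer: C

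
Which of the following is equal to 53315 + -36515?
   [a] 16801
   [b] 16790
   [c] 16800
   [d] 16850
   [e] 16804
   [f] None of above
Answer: c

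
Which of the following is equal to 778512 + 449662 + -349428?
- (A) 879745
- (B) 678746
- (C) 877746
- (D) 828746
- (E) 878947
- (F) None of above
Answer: F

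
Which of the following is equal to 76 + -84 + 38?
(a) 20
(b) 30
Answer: b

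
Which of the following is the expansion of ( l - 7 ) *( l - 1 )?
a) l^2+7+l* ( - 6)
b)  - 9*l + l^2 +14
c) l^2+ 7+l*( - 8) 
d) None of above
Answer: c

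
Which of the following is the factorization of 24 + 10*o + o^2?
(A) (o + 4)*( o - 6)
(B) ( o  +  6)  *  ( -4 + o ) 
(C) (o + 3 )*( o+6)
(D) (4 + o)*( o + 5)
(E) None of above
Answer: E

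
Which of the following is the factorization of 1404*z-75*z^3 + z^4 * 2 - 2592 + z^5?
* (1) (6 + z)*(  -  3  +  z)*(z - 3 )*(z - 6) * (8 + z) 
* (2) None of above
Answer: 1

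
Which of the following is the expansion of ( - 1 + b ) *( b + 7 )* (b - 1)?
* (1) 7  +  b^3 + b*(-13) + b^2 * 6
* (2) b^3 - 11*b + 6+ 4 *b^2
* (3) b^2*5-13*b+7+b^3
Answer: 3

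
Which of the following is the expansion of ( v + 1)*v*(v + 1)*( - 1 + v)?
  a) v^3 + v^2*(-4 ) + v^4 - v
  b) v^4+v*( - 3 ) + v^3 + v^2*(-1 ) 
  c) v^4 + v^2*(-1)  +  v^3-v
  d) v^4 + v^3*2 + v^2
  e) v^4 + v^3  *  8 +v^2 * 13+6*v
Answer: c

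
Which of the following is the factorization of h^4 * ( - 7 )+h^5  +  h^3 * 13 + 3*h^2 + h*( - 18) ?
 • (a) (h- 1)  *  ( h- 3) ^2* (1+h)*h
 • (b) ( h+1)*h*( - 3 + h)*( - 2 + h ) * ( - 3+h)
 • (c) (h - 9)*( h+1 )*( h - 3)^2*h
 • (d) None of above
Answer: b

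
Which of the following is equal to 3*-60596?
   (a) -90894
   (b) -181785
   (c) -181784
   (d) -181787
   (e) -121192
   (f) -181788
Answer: f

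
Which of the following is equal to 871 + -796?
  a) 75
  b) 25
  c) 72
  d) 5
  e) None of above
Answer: a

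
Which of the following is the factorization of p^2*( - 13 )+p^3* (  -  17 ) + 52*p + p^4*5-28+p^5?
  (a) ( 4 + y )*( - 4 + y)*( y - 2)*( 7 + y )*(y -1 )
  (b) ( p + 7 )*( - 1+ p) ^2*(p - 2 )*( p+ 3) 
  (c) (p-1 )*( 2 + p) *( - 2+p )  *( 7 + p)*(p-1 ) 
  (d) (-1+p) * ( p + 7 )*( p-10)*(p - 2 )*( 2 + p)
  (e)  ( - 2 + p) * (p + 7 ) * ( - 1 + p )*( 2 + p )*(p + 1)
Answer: c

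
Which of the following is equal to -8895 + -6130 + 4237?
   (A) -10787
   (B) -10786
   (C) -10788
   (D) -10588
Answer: C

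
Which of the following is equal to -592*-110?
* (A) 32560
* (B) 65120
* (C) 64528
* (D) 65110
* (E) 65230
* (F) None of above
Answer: B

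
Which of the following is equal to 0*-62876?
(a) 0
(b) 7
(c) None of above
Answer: a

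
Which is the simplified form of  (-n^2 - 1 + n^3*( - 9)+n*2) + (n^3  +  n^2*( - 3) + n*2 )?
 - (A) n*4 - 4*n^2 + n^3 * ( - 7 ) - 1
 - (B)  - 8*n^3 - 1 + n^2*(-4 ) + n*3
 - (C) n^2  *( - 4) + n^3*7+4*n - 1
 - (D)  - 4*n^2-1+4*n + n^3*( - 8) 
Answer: D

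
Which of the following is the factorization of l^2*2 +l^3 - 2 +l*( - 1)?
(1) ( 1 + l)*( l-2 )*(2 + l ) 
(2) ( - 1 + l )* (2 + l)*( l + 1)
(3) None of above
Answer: 2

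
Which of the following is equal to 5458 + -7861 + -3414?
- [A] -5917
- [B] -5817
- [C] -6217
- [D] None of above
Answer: B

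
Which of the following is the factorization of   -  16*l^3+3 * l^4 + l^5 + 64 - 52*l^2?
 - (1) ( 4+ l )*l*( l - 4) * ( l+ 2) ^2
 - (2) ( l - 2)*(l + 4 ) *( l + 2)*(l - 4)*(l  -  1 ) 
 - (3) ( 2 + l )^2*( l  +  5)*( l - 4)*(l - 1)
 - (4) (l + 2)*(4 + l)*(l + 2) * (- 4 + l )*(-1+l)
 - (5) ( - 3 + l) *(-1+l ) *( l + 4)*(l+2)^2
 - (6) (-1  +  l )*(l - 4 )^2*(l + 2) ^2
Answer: 4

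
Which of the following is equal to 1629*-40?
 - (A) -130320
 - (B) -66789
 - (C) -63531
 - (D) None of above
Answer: D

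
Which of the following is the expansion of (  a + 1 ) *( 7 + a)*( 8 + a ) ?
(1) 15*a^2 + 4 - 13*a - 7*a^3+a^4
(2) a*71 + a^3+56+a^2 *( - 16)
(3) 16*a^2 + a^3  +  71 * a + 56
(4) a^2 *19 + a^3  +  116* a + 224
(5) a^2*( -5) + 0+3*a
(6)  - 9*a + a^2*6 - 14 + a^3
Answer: 3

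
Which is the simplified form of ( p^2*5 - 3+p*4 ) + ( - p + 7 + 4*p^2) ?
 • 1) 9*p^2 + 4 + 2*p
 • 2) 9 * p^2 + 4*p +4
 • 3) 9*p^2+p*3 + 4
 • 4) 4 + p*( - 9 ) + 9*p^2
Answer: 3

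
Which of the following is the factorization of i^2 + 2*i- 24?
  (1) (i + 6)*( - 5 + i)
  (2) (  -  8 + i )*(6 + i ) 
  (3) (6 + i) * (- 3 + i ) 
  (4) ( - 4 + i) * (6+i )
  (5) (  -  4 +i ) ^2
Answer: 4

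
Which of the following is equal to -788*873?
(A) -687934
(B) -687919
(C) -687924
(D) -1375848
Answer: C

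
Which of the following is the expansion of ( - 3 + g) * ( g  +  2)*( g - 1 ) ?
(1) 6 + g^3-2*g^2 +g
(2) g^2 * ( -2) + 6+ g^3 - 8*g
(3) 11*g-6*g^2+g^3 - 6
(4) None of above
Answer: 4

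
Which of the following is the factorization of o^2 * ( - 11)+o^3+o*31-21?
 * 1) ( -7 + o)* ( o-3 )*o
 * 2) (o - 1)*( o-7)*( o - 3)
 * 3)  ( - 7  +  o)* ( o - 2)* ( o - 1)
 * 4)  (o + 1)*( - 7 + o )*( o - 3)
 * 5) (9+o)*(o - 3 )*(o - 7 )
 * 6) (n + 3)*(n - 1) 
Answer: 2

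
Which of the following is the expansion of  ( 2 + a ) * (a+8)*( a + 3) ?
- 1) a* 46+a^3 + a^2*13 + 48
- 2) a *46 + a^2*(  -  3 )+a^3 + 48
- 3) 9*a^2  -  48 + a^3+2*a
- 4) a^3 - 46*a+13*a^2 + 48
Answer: 1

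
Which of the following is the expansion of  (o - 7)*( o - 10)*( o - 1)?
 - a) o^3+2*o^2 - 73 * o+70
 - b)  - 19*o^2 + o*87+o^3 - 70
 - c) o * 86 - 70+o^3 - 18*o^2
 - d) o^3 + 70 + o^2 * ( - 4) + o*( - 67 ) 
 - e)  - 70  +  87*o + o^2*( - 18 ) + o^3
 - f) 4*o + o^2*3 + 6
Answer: e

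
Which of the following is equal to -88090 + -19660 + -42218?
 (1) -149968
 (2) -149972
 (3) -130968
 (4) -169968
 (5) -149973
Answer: 1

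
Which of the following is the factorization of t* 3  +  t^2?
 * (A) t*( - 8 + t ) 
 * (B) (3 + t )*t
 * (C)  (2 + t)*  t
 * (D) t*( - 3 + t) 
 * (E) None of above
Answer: B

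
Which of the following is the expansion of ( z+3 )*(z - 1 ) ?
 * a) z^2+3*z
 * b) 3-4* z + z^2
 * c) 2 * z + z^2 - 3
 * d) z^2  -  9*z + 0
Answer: c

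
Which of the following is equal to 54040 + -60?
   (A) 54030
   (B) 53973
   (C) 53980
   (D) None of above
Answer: C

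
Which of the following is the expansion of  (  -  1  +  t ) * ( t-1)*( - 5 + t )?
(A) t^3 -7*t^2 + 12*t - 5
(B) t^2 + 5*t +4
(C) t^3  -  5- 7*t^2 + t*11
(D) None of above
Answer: C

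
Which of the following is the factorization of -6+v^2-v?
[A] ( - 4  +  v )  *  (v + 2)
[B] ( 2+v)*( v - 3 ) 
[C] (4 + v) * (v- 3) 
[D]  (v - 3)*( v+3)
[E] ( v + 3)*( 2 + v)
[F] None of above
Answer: B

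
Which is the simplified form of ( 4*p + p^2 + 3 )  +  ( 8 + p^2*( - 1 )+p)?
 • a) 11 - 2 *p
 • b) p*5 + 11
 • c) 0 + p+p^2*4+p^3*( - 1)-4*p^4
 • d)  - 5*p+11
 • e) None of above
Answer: b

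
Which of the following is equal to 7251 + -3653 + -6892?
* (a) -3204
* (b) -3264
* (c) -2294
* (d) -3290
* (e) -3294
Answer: e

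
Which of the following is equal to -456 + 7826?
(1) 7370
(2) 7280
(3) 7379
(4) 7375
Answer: 1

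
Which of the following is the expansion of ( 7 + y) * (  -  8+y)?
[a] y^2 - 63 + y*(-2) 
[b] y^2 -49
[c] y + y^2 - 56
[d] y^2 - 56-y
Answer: d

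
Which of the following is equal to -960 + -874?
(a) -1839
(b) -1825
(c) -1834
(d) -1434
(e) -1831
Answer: c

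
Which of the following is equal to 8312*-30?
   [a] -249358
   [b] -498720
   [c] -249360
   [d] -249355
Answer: c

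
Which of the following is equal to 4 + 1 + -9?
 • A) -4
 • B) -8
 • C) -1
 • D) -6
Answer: A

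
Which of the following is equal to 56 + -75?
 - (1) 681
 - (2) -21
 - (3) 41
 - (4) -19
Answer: 4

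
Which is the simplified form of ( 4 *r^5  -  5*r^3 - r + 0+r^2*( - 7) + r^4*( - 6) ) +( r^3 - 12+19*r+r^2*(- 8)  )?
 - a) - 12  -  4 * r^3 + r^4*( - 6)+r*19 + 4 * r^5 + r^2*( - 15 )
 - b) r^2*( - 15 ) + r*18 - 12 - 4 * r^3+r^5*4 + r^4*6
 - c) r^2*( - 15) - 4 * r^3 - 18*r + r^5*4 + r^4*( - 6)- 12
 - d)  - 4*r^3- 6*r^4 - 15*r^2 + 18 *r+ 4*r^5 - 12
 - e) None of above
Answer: d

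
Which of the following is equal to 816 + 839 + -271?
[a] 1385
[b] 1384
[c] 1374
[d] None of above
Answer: b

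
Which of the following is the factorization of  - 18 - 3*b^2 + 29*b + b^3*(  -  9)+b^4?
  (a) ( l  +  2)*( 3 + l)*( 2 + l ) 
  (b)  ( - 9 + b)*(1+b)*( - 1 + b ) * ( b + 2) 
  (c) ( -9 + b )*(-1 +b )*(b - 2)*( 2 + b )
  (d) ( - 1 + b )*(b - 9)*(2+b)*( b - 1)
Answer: d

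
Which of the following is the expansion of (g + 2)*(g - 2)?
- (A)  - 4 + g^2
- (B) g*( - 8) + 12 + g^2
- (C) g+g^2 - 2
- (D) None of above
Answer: A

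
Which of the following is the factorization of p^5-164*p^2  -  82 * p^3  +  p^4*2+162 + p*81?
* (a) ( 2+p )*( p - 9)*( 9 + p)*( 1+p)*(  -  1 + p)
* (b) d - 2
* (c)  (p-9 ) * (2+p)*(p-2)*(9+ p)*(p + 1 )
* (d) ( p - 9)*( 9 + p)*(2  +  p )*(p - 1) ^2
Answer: a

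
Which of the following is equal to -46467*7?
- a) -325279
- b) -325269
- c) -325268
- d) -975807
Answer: b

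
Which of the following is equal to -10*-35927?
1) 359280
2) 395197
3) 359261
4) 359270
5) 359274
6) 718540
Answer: 4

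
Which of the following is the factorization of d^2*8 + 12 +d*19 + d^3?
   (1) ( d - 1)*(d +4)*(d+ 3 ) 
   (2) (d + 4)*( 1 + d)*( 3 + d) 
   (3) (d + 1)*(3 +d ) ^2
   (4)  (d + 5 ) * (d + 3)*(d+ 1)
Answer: 2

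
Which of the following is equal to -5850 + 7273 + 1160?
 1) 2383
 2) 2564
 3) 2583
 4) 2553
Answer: 3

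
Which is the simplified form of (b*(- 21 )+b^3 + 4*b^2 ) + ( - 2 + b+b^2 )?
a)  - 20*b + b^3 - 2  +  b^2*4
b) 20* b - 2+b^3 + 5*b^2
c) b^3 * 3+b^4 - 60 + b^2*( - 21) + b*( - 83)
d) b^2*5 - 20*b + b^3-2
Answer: d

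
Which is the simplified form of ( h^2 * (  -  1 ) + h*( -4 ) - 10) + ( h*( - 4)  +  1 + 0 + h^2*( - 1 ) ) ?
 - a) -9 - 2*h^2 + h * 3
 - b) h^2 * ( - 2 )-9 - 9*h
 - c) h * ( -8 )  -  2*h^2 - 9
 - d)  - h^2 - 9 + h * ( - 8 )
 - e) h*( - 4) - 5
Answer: c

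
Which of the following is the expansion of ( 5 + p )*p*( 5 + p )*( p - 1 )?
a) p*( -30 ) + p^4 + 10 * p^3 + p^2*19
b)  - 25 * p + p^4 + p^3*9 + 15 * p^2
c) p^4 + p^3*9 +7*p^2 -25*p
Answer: b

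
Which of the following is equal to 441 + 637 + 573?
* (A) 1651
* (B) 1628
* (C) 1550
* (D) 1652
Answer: A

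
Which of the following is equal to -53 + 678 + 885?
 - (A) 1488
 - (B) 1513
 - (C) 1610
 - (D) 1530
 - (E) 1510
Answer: E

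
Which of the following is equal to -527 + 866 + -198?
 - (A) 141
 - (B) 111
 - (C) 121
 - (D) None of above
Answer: A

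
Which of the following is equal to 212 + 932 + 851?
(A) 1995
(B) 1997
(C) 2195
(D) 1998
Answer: A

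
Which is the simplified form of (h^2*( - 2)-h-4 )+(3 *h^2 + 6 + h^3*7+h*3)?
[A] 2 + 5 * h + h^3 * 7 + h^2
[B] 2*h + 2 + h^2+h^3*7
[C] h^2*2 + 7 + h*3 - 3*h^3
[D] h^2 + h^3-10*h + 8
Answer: B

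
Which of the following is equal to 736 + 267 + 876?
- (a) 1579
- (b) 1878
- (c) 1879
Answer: c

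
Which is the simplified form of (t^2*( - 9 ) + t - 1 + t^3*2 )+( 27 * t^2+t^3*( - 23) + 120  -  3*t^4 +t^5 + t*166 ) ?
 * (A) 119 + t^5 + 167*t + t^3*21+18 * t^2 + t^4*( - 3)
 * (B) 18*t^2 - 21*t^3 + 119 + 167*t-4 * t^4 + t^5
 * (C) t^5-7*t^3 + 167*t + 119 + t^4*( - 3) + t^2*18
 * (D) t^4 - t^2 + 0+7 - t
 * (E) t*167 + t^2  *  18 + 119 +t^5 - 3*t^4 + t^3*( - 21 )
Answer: E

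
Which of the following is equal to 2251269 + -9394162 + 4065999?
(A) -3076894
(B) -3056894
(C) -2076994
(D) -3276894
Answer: A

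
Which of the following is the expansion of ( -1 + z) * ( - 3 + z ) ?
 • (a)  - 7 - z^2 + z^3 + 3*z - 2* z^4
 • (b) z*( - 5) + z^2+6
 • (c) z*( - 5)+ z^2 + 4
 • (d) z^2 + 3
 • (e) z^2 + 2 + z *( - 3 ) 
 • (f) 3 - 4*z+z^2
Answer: f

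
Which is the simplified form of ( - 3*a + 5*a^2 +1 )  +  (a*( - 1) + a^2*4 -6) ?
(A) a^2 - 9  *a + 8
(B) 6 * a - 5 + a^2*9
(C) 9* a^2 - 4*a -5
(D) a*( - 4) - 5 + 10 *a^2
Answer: C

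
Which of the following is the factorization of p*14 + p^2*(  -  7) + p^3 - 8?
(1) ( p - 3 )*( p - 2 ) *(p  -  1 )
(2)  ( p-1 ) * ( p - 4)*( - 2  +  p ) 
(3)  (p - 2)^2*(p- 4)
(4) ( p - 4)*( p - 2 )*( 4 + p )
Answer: 2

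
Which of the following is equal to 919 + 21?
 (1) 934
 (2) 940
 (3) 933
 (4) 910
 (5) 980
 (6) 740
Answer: 2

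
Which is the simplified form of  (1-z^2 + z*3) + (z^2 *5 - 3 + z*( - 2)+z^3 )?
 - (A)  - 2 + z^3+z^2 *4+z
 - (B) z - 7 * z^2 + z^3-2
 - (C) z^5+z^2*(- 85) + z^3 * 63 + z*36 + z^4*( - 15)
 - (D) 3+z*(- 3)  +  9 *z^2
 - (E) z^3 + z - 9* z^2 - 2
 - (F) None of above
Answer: A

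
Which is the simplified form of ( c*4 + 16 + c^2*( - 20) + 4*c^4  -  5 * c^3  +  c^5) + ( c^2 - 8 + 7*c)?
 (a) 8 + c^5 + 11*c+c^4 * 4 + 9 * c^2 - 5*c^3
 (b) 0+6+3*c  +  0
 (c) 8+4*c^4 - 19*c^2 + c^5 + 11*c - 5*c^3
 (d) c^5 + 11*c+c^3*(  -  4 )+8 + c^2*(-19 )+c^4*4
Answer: c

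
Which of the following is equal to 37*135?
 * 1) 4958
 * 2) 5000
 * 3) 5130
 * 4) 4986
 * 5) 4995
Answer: 5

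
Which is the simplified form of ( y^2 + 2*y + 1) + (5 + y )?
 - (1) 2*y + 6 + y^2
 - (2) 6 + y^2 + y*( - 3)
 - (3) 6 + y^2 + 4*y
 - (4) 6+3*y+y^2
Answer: 4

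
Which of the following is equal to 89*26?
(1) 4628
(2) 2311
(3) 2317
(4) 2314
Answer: 4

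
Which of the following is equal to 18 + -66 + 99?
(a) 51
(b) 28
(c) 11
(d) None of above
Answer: a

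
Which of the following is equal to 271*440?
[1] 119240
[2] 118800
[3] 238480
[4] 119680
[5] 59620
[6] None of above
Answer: 1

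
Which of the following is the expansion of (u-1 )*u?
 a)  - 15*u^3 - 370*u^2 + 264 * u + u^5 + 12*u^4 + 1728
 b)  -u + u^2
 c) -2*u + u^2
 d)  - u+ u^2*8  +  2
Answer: b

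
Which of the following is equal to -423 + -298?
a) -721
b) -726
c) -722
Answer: a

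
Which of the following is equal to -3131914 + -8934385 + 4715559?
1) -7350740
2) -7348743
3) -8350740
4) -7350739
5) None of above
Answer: 1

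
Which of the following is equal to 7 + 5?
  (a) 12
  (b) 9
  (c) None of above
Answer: a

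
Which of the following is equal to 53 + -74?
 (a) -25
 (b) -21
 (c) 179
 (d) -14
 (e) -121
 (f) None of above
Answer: b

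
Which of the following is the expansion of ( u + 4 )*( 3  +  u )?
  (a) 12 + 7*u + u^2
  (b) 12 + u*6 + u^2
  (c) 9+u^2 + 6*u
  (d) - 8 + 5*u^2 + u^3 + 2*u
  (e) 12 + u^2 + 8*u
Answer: a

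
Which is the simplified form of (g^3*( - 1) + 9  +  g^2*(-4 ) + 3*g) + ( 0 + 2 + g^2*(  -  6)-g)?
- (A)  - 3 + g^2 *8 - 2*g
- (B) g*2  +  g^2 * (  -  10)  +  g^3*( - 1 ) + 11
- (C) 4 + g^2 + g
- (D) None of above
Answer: B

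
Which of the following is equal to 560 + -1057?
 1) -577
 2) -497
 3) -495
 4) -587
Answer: 2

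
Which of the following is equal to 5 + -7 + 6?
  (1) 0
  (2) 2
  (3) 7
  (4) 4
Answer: 4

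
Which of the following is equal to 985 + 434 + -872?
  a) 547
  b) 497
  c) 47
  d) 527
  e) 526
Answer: a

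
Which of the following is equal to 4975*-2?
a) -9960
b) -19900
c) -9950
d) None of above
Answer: c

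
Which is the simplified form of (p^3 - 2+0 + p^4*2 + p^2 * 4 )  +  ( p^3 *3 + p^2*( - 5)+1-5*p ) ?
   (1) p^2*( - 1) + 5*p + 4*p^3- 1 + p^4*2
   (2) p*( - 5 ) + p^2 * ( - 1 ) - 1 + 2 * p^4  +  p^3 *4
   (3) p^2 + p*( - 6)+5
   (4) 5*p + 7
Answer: 2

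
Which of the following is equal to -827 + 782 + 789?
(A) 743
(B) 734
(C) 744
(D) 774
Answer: C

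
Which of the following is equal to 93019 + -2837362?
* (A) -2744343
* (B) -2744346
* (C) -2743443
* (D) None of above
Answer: A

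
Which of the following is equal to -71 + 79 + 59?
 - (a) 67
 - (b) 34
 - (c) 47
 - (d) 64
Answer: a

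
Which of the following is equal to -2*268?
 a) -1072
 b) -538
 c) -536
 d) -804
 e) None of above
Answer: c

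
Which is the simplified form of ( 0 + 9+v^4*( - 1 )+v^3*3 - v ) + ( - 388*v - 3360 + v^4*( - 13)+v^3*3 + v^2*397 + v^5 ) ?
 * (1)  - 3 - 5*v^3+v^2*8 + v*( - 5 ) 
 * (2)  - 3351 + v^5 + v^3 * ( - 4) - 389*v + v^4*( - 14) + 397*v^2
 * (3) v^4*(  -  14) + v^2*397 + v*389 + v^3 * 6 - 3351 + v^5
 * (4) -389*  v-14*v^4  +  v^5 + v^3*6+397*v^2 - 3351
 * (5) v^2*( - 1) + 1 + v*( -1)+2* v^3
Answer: 4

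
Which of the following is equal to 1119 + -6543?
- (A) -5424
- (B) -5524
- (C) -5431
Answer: A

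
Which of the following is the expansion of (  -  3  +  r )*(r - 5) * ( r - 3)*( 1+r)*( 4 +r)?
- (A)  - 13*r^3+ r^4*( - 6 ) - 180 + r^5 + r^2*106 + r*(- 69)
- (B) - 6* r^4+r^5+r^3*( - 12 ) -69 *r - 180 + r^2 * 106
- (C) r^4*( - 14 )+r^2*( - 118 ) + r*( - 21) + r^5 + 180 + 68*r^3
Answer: B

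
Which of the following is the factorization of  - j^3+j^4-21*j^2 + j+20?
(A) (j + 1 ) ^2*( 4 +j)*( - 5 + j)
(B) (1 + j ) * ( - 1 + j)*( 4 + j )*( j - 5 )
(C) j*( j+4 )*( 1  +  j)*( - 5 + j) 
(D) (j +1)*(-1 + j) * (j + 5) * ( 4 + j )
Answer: B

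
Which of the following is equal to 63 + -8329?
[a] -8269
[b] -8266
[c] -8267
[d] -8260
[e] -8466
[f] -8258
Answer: b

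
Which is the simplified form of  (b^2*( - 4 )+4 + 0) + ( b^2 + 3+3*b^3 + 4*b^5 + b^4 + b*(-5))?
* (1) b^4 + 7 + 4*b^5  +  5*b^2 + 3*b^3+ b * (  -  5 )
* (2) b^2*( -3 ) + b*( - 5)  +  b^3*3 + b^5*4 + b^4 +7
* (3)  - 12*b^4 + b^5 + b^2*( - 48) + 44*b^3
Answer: 2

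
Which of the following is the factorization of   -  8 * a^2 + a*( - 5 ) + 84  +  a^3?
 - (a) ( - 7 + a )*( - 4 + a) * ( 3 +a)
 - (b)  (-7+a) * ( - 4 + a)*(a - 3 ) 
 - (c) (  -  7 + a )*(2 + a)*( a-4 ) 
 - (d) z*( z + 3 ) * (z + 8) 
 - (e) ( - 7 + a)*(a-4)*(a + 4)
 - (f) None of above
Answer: a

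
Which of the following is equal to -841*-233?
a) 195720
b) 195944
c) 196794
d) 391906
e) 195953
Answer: e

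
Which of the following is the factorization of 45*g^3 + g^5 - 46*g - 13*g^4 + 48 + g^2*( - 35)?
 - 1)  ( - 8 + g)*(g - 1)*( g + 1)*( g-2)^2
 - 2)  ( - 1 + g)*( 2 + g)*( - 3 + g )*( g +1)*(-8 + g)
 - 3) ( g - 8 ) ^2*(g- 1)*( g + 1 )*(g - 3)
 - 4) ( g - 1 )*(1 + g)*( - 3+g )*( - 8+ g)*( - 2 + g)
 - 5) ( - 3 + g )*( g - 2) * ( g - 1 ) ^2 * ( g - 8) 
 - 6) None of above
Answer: 4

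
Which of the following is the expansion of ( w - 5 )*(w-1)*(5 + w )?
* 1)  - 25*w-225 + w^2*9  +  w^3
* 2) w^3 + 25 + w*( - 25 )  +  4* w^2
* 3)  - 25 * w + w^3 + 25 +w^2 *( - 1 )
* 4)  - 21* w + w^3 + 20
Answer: 3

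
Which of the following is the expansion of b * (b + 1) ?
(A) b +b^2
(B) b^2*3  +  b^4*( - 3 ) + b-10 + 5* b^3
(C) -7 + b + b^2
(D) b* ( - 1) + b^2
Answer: A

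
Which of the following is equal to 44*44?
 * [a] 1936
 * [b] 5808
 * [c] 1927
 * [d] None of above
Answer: a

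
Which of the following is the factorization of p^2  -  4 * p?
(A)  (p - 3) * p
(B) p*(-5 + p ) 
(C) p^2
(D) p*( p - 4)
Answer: D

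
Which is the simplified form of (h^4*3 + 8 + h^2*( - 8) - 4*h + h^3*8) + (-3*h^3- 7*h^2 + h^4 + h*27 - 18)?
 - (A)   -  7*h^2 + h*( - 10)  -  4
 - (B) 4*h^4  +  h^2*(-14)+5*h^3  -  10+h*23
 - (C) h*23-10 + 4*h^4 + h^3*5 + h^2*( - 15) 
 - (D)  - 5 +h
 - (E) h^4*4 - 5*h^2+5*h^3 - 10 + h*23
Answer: C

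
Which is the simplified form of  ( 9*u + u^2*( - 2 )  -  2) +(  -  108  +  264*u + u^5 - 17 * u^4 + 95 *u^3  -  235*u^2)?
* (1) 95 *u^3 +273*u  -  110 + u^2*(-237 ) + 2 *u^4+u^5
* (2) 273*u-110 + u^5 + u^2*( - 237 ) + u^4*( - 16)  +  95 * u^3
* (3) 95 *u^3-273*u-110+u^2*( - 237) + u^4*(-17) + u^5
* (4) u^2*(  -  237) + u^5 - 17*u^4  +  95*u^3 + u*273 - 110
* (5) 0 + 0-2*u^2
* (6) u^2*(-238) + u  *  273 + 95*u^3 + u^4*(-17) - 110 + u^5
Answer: 4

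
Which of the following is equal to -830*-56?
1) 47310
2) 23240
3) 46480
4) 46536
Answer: 3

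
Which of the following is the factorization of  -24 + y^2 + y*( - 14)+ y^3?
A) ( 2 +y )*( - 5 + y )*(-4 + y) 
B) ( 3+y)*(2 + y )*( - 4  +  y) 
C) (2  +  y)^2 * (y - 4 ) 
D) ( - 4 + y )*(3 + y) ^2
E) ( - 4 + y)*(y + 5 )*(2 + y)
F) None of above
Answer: B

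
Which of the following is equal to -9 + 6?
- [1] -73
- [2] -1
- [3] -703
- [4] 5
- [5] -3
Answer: 5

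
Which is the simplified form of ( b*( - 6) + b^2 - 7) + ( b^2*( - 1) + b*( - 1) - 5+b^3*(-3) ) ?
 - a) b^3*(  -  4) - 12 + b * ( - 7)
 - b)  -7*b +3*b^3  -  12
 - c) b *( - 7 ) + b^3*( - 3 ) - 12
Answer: c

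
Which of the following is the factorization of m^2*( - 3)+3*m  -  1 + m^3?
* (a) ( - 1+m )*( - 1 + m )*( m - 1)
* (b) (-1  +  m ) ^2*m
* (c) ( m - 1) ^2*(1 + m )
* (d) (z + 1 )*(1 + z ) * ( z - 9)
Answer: a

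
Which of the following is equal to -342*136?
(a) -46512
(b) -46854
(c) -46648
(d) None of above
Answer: a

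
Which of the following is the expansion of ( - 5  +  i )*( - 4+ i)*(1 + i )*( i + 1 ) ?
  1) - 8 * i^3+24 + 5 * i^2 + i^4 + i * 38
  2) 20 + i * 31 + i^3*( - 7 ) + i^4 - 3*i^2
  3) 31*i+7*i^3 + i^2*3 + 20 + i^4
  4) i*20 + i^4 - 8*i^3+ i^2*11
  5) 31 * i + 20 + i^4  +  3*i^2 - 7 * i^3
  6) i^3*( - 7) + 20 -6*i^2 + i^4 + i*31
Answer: 5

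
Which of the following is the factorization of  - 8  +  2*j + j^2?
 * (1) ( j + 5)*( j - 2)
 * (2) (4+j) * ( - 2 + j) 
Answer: 2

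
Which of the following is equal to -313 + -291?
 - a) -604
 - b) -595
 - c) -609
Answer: a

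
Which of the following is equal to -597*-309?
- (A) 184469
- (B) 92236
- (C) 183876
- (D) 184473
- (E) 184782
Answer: D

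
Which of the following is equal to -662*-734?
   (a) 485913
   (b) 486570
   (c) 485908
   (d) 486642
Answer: c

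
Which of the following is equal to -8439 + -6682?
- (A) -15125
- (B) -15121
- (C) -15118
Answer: B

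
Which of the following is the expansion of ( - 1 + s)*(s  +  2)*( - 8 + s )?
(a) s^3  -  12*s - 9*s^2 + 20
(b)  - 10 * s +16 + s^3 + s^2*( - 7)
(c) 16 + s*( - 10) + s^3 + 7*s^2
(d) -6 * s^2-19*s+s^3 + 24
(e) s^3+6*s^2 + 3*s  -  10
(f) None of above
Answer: b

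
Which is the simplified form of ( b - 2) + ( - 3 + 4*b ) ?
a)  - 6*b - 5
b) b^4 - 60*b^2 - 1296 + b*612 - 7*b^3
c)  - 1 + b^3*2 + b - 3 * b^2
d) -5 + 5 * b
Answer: d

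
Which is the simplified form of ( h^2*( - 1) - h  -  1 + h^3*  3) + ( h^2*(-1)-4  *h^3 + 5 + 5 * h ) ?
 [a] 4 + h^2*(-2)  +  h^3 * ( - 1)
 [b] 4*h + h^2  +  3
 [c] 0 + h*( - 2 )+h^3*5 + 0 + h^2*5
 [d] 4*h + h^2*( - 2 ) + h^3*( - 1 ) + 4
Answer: d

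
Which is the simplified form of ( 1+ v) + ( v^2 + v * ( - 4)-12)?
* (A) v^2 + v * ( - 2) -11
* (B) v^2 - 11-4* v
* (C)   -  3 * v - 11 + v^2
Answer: C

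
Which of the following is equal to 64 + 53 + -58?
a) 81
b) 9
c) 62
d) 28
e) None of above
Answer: e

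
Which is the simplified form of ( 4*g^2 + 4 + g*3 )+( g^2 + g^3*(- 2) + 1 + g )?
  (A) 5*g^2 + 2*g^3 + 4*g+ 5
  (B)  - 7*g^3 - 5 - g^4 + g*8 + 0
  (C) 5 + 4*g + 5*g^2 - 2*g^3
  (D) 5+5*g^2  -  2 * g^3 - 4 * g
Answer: C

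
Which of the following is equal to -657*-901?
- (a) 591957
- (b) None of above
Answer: a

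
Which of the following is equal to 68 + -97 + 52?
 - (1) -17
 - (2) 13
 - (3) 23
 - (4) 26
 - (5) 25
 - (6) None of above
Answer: 3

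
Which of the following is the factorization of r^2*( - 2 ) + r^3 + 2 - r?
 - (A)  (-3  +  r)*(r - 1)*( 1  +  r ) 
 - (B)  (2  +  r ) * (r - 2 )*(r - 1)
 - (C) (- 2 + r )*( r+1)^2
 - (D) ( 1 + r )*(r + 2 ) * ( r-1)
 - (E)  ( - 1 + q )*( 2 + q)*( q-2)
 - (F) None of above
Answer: F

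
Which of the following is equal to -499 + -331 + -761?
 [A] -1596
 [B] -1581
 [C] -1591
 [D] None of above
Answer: C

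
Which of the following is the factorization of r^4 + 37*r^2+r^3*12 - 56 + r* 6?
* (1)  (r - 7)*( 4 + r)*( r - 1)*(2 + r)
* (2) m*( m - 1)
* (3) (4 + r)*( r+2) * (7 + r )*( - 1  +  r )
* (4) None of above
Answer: 3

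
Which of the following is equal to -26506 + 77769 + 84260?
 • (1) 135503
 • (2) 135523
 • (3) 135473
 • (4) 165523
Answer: 2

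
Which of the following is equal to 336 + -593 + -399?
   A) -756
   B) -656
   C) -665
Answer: B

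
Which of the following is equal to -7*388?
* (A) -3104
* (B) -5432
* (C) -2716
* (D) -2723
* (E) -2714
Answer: C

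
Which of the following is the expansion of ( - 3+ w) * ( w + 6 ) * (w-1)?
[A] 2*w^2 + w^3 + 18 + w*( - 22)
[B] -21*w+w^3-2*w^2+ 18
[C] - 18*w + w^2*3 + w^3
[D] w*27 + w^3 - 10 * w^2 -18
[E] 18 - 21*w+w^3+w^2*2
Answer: E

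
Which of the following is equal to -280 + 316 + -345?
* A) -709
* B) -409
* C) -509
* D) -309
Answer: D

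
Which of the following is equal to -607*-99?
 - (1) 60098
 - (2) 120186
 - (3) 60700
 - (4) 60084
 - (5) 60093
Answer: 5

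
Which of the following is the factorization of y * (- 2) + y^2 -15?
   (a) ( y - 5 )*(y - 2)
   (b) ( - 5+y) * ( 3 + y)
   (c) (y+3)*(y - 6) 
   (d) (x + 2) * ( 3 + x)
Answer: b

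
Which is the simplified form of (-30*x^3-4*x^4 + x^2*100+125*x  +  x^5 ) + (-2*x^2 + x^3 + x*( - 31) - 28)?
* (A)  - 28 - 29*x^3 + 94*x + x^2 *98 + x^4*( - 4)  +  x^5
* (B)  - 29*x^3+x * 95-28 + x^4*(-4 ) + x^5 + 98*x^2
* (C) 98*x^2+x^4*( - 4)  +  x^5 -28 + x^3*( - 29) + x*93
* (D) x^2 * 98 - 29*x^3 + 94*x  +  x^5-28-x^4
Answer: A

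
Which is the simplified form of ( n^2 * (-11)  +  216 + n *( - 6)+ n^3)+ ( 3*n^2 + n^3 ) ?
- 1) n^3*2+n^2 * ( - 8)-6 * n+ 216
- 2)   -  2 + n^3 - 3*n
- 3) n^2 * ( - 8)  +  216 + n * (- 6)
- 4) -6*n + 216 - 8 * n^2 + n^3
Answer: 1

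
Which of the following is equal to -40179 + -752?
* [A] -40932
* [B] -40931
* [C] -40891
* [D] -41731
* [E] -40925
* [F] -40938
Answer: B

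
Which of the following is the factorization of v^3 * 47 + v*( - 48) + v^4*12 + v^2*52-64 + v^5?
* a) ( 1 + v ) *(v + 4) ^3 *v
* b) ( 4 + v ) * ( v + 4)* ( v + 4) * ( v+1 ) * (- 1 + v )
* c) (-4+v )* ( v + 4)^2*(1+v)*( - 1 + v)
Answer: b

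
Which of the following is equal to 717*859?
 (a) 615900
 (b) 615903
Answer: b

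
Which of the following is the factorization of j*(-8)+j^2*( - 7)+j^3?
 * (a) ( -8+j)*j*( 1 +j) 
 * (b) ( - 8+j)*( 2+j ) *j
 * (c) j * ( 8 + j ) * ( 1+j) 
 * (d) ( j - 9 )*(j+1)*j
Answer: a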